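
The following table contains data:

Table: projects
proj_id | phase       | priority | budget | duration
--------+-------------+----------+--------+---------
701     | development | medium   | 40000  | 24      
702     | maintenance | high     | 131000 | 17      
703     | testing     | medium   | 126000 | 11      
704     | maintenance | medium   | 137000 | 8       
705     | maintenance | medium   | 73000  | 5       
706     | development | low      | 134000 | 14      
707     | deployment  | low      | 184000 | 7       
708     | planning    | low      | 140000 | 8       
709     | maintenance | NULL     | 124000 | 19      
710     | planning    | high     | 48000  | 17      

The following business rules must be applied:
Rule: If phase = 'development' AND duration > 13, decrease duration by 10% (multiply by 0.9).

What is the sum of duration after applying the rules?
126.2

Step 1: Find records where phase = 'development' AND duration > 13
Step 2: 2 records match, summing to 38
Step 3: After multiplier: 38 × 0.9 = 34.2
Step 4: Unaffected records sum: 92
Step 5: Final sum = 34.2 + 92 = 126.2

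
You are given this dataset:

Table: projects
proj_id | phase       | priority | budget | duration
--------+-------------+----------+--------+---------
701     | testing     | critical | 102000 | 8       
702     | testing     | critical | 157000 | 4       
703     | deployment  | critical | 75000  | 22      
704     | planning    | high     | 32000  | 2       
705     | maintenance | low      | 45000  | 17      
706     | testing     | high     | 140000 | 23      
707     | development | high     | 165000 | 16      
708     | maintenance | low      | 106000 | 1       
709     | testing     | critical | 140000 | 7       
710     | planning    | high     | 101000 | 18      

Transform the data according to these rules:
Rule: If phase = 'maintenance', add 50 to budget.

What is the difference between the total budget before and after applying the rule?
100

Step 1: Original sum of budget = 1063000
Step 2: 2 records have phase = 'maintenance'
Step 3: Each affected record changes by 50
Step 4: Total change = 2 × 50 = 100
Step 5: New sum = 1063000 + 100 = 1063100
Step 6: Difference = |1063100 - 1063000| = 100
        (Sum increased by 100)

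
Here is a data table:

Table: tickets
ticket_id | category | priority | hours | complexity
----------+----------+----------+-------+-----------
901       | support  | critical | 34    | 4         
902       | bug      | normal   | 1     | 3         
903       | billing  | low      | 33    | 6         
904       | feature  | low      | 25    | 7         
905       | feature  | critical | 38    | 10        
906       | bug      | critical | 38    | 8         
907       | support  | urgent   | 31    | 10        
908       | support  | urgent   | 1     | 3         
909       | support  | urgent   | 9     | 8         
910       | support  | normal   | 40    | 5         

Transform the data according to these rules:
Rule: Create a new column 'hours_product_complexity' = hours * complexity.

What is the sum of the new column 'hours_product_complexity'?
1781

Step 1: For each record, compute hours * complexity
Example calculations:
  34 * 4 = 136
  1 * 3 = 3
  33 * 6 = 198
  ...
Step 2: Sum all derived values
Step 3: Total = 1781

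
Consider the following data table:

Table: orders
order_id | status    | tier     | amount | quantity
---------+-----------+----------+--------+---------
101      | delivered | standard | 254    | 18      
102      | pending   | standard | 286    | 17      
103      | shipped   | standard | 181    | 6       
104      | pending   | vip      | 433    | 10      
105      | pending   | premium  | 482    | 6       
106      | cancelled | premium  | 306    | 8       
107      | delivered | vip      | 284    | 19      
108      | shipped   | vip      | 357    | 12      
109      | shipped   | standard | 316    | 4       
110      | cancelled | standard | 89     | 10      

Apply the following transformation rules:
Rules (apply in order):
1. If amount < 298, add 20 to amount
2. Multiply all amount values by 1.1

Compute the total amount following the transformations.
3396.8

Step 1: Apply Rule 1 - Add 20 to records with amount < 298
  - 5 records affected: 1094 + (5 × 20) = 1194
  - Unaffected records: 1894
  - Sum after Rule 1: 3088
Step 2: Apply Rule 2 - Multiply all by 1.1
  - 3088 × 1.1 = 3396.8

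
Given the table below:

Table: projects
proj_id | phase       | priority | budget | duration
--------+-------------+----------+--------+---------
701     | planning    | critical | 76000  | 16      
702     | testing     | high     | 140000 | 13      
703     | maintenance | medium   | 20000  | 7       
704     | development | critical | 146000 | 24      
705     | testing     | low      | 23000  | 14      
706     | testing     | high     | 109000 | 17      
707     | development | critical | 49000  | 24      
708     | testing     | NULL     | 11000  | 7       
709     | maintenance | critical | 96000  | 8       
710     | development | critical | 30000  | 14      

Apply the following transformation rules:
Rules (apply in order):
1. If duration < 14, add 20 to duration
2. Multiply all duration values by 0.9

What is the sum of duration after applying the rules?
201.6

Step 1: Apply Rule 1 - Add 20 to records with duration < 14
  - 4 records affected: 35 + (4 × 20) = 115
  - Unaffected records: 109
  - Sum after Rule 1: 224
Step 2: Apply Rule 2 - Multiply all by 0.9
  - 224 × 0.9 = 201.6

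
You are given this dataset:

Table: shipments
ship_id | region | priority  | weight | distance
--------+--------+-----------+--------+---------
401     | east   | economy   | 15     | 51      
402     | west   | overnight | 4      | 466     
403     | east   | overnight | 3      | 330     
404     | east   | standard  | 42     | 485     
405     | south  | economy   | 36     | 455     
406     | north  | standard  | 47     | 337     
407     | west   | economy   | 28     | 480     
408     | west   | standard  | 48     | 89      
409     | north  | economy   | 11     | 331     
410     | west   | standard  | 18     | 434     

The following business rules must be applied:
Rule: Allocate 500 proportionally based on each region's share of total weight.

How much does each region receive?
east: 119.05, north: 115.08, south: 71.43, west: 194.44

Step 1: Calculate total weight = 252
Step 2: Calculate each region's proportion:
  east: 60/252 = 23.81% → 119.05
  north: 58/252 = 23.02% → 115.08
  south: 36/252 = 14.29% → 71.43
  west: 98/252 = 38.89% → 194.44
Step 3: Verify: sum of allocations ≈ 500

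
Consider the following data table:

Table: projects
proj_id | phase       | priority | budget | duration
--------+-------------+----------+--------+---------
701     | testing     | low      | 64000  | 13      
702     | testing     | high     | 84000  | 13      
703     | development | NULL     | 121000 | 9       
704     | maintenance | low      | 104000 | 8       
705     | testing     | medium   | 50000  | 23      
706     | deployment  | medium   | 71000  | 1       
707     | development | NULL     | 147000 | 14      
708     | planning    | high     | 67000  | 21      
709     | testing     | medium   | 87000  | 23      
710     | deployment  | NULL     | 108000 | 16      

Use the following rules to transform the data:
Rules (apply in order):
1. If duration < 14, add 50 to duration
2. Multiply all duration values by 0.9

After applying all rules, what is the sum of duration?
351.9

Step 1: Apply Rule 1 - Add 50 to records with duration < 14
  - 5 records affected: 44 + (5 × 50) = 294
  - Unaffected records: 97
  - Sum after Rule 1: 391
Step 2: Apply Rule 2 - Multiply all by 0.9
  - 391 × 0.9 = 351.9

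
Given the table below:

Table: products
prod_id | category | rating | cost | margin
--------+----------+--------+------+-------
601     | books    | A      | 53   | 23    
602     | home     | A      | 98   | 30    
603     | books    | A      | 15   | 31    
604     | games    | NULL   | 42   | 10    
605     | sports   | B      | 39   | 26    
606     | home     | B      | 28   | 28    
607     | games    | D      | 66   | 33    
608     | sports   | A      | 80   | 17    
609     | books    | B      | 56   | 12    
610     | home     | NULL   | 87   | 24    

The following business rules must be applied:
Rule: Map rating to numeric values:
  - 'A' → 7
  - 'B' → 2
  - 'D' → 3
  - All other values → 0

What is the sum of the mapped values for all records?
37

Step 1: Apply mapping to each record
Step 2: Count by status:
  'A': 4 records × 7 = 28
  'B': 3 records × 2 = 6
  'D': 1 records × 3 = 3
Step 3: Sum all mapped values = 37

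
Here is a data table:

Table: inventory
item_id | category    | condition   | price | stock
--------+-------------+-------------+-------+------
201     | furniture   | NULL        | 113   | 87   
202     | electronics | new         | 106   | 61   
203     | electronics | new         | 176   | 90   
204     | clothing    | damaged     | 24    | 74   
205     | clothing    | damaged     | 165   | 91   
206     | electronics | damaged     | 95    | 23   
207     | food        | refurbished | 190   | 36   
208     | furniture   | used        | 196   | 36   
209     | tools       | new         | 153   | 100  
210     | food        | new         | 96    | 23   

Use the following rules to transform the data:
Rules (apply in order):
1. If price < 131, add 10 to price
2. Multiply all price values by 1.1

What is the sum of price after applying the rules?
1500.4

Step 1: Apply Rule 1 - Add 10 to records with price < 131
  - 5 records affected: 434 + (5 × 10) = 484
  - Unaffected records: 880
  - Sum after Rule 1: 1364
Step 2: Apply Rule 2 - Multiply all by 1.1
  - 1364 × 1.1 = 1500.4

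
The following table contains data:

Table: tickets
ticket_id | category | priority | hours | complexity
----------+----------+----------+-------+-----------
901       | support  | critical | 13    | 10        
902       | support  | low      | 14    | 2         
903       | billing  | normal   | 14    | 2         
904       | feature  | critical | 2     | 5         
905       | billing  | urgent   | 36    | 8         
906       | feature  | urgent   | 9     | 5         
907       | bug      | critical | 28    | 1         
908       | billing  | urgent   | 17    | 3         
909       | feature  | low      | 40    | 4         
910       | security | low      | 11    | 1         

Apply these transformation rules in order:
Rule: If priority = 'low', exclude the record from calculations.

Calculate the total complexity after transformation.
34

Step 1: Identify records where priority = 'low'
Step 2: The excluded records sum to 7
Step 3: Original total complexity = 41
Step 4: Remaining total = 41 - 7 = 34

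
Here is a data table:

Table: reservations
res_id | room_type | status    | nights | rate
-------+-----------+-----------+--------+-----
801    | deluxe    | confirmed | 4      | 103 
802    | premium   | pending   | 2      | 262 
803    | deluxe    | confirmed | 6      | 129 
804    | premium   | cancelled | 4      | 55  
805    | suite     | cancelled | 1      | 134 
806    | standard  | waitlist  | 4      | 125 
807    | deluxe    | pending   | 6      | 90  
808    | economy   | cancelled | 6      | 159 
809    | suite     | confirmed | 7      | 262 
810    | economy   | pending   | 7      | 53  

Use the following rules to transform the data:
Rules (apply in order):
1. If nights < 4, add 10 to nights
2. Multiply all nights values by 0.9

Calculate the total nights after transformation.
60.3

Step 1: Apply Rule 1 - Add 10 to records with nights < 4
  - 2 records affected: 3 + (2 × 10) = 23
  - Unaffected records: 44
  - Sum after Rule 1: 67
Step 2: Apply Rule 2 - Multiply all by 0.9
  - 67 × 0.9 = 60.3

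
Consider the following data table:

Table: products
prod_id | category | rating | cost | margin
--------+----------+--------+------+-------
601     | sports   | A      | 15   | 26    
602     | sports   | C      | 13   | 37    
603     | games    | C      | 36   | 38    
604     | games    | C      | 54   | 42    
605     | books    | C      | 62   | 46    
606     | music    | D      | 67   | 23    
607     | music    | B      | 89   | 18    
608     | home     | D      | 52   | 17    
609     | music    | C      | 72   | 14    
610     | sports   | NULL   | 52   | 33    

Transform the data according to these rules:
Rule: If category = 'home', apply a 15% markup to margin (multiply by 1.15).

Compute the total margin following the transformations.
296.55

Step 1: Records with category = 'home' have total margin = 17
Step 2: Apply multiplier: 17 × 1.15 = 19.55
Step 3: Other records total: 277
Step 4: Final sum = 19.55 + 277 = 296.55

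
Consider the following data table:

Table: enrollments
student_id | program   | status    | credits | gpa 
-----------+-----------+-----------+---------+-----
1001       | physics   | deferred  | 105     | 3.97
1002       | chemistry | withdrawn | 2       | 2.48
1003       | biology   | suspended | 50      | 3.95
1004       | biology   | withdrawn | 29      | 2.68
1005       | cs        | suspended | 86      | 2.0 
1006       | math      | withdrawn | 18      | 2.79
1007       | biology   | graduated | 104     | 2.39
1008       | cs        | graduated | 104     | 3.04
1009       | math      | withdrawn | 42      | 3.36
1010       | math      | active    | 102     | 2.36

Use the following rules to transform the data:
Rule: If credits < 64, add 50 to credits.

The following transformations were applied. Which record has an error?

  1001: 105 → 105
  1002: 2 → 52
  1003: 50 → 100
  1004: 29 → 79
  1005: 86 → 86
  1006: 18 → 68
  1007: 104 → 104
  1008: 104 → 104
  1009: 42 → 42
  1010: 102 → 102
Record 1009 has an error. The correct transformed value should be 92, not 42.

Step 1: Check each record against the rule
Step 2: Record 1009 has credits = 42
Step 3: Since 42 < 64, the bonus should have been applied
Step 4: Correct value = 92, but claimed value = 42
Conclusion: Record 1009 has the error.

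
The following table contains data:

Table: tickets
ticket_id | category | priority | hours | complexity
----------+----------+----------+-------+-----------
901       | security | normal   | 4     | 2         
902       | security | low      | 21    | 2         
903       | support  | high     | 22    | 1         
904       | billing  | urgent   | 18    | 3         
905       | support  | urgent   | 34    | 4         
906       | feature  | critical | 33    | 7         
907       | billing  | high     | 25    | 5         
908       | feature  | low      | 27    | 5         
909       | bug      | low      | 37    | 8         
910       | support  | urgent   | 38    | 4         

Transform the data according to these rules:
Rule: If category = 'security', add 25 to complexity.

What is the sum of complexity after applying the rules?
91

Step 1: Count records where category = 'security': 2
Step 2: Total bonus added: 2 × 25 = 50
Step 3: Original sum of complexity: 41
Step 4: Final sum = 41 + 50 = 91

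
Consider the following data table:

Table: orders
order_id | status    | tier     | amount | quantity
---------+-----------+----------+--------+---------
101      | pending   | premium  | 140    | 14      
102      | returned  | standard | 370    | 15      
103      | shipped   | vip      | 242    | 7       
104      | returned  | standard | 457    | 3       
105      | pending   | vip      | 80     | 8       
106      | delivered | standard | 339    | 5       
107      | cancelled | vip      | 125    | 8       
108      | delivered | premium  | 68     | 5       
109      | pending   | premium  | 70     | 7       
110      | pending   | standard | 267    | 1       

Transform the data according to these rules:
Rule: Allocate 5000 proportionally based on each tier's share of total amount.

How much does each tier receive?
premium: 644.11, standard: 3320.2, vip: 1035.68

Step 1: Calculate total amount = 2158
Step 2: Calculate each tier's proportion:
  premium: 278/2158 = 12.88% → 644.11
  standard: 1433/2158 = 66.40% → 3320.2
  vip: 447/2158 = 20.71% → 1035.68
Step 3: Verify: sum of allocations ≈ 5000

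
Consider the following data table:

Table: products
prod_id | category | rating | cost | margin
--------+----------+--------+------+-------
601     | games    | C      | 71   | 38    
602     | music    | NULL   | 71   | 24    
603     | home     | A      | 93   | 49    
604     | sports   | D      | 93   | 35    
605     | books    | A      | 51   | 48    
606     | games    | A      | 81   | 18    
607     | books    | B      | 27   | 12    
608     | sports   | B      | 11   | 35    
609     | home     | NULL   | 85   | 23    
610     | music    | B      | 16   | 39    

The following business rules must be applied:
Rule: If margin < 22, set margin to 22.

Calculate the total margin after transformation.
335

Step 1: 2 records have margin < 22
Step 2: These records originally summed to 30
Step 3: After setting to minimum: 2 × 22 = 44
Step 4: Unaffected records sum: 291
Step 5: Final sum = 44 + 291 = 335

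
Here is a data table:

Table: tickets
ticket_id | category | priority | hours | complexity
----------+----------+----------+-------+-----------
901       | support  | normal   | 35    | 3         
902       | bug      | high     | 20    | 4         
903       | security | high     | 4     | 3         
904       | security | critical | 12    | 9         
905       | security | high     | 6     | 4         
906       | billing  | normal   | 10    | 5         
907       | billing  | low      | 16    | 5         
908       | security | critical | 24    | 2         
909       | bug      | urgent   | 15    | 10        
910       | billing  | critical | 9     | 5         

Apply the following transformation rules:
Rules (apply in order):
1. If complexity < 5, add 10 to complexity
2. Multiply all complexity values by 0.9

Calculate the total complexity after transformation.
90.0

Step 1: Apply Rule 1 - Add 10 to records with complexity < 5
  - 5 records affected: 16 + (5 × 10) = 66
  - Unaffected records: 34
  - Sum after Rule 1: 100
Step 2: Apply Rule 2 - Multiply all by 0.9
  - 100 × 0.9 = 90.0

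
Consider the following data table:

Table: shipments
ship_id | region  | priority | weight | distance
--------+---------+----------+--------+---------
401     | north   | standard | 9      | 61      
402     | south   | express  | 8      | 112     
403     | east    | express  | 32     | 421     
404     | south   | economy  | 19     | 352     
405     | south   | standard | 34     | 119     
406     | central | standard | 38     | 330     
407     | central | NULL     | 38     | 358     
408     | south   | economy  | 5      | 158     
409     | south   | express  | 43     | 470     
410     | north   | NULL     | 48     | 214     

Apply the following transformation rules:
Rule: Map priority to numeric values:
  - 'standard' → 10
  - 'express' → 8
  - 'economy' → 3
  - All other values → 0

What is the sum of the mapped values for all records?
60

Step 1: Apply mapping to each record
Step 2: Count by status:
  'standard': 3 records × 10 = 30
  'express': 3 records × 8 = 24
  'economy': 2 records × 3 = 6
Step 3: Sum all mapped values = 60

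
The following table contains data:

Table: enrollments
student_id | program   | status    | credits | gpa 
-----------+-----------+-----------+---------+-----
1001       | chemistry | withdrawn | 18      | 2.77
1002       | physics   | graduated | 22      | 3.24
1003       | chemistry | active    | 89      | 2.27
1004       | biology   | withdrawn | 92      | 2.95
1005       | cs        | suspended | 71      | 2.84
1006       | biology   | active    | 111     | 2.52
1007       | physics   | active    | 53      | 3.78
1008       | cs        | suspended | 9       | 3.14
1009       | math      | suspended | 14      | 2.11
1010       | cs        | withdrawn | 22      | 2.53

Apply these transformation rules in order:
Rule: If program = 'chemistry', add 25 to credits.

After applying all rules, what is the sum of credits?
551

Step 1: Count records where program = 'chemistry': 2
Step 2: Total bonus added: 2 × 25 = 50
Step 3: Original sum of credits: 501
Step 4: Final sum = 501 + 50 = 551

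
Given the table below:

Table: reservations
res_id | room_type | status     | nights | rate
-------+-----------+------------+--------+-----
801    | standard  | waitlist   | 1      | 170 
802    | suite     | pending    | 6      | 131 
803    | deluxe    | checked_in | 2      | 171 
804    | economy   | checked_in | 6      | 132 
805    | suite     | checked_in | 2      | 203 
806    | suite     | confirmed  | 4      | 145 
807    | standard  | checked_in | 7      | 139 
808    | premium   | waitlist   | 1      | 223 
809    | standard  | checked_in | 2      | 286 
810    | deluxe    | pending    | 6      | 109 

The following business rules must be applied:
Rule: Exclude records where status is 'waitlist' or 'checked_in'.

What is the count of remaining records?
3

Step 1: Count records to exclude
  - 2 (waitlist) + 5 (checked_in) = 7 records
Step 2: Total records: 10
Step 3: Remaining = 10 - 7 = 3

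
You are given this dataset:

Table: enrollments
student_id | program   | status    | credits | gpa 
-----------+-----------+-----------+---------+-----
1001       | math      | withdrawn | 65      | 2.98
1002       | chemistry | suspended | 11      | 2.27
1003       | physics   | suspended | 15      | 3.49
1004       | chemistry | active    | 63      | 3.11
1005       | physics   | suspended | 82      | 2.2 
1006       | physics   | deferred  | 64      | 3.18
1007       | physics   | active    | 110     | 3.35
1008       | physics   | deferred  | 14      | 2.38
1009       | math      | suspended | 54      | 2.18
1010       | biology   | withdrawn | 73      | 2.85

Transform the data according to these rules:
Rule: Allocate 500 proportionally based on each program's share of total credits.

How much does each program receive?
biology: 66.24, chemistry: 67.15, math: 107.99, physics: 258.62

Step 1: Calculate total credits = 551
Step 2: Calculate each program's proportion:
  biology: 73/551 = 13.25% → 66.24
  chemistry: 74/551 = 13.43% → 67.15
  math: 119/551 = 21.60% → 107.99
  physics: 285/551 = 51.72% → 258.62
Step 3: Verify: sum of allocations ≈ 500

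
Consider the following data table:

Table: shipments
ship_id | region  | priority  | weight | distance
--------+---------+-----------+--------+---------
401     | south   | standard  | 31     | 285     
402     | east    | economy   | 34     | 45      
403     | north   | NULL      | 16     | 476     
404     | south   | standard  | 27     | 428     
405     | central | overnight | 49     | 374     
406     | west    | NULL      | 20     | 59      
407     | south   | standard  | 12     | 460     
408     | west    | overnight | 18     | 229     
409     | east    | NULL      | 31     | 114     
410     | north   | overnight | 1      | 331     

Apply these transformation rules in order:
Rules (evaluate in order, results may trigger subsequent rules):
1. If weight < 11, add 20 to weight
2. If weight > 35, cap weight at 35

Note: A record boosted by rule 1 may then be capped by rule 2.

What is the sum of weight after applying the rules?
245

Step 1: Apply rule 1 to records with weight < 11
  - 1 records get bonus of 20
  - Of these, 0 records then exceed 35 and get capped
Step 2: Apply rule 2 to records with weight > 35
  - 1 records (original) are capped
Step 3: Calculate final sum = 245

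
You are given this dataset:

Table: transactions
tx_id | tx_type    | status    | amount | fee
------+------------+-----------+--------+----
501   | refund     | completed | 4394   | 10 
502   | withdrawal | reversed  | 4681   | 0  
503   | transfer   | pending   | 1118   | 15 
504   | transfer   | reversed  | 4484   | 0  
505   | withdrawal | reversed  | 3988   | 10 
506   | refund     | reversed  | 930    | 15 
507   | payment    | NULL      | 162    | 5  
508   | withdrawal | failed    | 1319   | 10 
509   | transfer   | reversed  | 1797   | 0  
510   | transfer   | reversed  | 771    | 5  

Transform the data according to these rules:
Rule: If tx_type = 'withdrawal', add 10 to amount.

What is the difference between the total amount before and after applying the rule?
30

Step 1: Original sum of amount = 23644
Step 2: 3 records have tx_type = 'withdrawal'
Step 3: Each affected record changes by 10
Step 4: Total change = 3 × 10 = 30
Step 5: New sum = 23644 + 30 = 23674
Step 6: Difference = |23674 - 23644| = 30
        (Sum increased by 30)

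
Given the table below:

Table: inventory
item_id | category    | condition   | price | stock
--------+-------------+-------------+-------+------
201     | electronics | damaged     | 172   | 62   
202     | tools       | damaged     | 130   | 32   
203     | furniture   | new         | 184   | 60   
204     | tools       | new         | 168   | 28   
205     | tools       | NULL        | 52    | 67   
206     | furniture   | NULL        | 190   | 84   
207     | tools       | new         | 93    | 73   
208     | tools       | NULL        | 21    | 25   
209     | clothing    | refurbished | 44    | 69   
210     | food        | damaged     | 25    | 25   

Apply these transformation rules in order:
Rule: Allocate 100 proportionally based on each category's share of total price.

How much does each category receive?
clothing: 4.08, electronics: 15.94, food: 2.32, furniture: 34.66, tools: 43.0

Step 1: Calculate total price = 1079
Step 2: Calculate each category's proportion:
  clothing: 44/1079 = 4.08% → 4.08
  electronics: 172/1079 = 15.94% → 15.94
  food: 25/1079 = 2.32% → 2.32
  furniture: 374/1079 = 34.66% → 34.66
  tools: 464/1079 = 43.00% → 43.0
Step 3: Verify: sum of allocations ≈ 100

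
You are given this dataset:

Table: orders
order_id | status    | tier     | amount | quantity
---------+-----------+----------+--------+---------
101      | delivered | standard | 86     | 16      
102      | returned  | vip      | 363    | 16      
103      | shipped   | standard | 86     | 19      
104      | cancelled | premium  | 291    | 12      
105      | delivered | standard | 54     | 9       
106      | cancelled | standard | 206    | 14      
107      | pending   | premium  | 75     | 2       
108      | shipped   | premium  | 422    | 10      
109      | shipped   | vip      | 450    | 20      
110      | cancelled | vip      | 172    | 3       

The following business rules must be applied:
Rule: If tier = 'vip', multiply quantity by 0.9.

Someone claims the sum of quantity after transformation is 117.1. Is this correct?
Yes, the result is correct.

Step 1: Calculate the correct sum after transformation
Step 2: Apply multiplier 0.9 to records where tier = 'vip'
Step 3: Correct result = 117.1
Step 4: Claimed result = 117.1
Step 5: 117.1 = 117.1 ✓
Conclusion: The claimed result is correct.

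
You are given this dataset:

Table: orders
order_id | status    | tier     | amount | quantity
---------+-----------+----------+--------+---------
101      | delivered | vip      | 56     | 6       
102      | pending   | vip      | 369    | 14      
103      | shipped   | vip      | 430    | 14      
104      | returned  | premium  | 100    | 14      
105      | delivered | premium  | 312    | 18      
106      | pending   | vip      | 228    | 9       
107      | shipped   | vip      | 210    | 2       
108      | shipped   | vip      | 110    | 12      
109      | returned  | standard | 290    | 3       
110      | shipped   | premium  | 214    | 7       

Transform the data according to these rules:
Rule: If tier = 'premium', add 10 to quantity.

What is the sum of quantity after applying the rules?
129

Step 1: Count records where tier = 'premium': 3
Step 2: Total bonus added: 3 × 10 = 30
Step 3: Original sum of quantity: 99
Step 4: Final sum = 99 + 30 = 129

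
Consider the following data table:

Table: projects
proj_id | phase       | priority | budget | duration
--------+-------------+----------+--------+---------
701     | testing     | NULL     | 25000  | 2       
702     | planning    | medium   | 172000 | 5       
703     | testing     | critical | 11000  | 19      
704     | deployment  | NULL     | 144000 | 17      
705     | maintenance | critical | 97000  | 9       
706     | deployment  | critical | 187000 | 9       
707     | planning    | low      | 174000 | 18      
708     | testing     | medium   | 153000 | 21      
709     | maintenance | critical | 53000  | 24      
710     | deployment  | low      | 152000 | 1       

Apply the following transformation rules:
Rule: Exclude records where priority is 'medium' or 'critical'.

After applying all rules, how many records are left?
4

Step 1: Count records to exclude
  - 2 (medium) + 4 (critical) = 6 records
Step 2: Total records: 10
Step 3: Remaining = 10 - 6 = 4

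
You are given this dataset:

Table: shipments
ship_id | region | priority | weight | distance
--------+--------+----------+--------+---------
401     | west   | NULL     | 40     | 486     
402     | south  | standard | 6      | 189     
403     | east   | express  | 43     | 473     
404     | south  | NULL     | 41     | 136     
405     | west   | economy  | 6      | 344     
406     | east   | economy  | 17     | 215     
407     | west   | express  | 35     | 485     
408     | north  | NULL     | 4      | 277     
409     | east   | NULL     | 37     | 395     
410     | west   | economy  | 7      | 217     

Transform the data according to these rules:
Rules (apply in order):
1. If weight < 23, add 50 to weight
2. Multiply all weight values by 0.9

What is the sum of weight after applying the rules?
437.4

Step 1: Apply Rule 1 - Add 50 to records with weight < 23
  - 5 records affected: 40 + (5 × 50) = 290
  - Unaffected records: 196
  - Sum after Rule 1: 486
Step 2: Apply Rule 2 - Multiply all by 0.9
  - 486 × 0.9 = 437.4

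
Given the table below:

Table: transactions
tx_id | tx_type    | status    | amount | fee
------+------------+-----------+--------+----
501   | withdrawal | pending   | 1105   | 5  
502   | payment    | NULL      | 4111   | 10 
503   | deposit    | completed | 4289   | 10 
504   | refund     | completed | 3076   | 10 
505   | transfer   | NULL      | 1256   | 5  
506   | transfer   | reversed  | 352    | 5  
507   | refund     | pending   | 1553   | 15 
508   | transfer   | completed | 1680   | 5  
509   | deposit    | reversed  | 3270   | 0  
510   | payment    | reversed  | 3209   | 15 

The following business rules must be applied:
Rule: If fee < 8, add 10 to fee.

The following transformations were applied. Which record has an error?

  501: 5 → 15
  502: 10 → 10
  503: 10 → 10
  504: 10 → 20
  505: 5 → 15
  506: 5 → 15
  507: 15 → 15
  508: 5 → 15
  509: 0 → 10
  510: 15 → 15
Record 504 has an error. The correct transformed value should be 10, not 20.

Step 1: Check each record against the rule
Step 2: Record 504 has fee = 10
Step 3: Since 10 >= 8, the bonus should not have been applied
Step 4: Correct value = 10, but claimed value = 20
Conclusion: Record 504 has the error.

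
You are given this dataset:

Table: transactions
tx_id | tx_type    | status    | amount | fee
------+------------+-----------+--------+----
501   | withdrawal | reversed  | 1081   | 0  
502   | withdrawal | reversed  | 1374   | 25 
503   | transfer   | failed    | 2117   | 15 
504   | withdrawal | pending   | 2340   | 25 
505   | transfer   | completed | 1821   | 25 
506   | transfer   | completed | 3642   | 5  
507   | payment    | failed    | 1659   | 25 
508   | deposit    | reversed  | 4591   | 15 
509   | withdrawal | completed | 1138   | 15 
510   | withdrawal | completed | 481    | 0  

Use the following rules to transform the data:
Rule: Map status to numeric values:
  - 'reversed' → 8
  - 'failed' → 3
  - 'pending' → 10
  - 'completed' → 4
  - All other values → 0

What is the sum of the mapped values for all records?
56

Step 1: Apply mapping to each record
Step 2: Count by status:
  'reversed': 3 records × 8 = 24
  'failed': 2 records × 3 = 6
  'pending': 1 records × 10 = 10
  'completed': 4 records × 4 = 16
Step 3: Sum all mapped values = 56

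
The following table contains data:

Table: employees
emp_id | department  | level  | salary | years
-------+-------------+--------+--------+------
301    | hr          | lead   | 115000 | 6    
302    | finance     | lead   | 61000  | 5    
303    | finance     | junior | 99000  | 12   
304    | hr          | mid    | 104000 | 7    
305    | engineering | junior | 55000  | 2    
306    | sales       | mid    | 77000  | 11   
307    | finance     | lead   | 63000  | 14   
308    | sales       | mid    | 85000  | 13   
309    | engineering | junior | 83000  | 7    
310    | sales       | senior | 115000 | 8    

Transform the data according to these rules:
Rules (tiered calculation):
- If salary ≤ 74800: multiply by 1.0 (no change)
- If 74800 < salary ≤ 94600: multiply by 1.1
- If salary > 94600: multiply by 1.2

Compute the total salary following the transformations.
968100.0

Step 1: Tier 1 (salary ≤ 74800): 3 records, sum = 179000 × 1.0 = 179000.0
Step 2: Tier 2 (74800 < salary ≤ 94600): 3 records, sum = 245000 × 1.1 = 269500.0
Step 3: Tier 3 (salary > 94600): 4 records, sum = 433000 × 1.2 = 519600.0
Step 4: Final sum = 179000.0 + 269500.0 + 519600.0 = 968100.0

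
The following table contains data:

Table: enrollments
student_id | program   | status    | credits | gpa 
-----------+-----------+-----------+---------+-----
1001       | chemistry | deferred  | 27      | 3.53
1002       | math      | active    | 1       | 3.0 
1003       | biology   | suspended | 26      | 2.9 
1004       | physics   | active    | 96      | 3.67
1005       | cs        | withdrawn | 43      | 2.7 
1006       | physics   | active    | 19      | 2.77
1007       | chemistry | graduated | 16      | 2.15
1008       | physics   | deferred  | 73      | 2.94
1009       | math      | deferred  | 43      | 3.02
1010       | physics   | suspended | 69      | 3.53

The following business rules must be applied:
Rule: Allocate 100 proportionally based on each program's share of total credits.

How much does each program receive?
biology: 6.3, chemistry: 10.41, cs: 10.41, math: 10.65, physics: 62.23

Step 1: Calculate total credits = 413
Step 2: Calculate each program's proportion:
  biology: 26/413 = 6.30% → 6.3
  chemistry: 43/413 = 10.41% → 10.41
  cs: 43/413 = 10.41% → 10.41
  math: 44/413 = 10.65% → 10.65
  physics: 257/413 = 62.23% → 62.23
Step 3: Verify: sum of allocations ≈ 100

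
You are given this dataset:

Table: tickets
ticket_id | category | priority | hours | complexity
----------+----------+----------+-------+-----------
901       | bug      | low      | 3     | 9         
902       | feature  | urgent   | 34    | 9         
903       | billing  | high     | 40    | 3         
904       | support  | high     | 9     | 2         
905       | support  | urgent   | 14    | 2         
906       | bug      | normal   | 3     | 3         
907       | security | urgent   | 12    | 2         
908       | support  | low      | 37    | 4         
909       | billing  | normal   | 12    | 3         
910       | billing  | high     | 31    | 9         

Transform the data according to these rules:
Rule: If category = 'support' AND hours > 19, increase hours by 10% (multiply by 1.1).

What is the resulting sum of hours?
198.7

Step 1: Find records where category = 'support' AND hours > 19
Step 2: 1 records match, summing to 37
Step 3: After multiplier: 37 × 1.1 = 40.7
Step 4: Unaffected records sum: 158
Step 5: Final sum = 40.7 + 158 = 198.7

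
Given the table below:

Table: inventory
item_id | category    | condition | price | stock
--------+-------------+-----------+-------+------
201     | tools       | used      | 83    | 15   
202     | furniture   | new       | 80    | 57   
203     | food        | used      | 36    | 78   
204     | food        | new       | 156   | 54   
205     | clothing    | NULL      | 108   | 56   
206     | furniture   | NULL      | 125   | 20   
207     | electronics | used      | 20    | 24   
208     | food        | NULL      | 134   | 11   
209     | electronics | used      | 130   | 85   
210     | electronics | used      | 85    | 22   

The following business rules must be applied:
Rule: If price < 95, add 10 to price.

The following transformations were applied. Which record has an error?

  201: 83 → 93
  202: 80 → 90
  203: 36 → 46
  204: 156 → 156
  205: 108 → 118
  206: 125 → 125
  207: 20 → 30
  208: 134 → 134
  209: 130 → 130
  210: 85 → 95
Record 205 has an error. The correct transformed value should be 108, not 118.

Step 1: Check each record against the rule
Step 2: Record 205 has price = 108
Step 3: Since 108 >= 95, the bonus should not have been applied
Step 4: Correct value = 108, but claimed value = 118
Conclusion: Record 205 has the error.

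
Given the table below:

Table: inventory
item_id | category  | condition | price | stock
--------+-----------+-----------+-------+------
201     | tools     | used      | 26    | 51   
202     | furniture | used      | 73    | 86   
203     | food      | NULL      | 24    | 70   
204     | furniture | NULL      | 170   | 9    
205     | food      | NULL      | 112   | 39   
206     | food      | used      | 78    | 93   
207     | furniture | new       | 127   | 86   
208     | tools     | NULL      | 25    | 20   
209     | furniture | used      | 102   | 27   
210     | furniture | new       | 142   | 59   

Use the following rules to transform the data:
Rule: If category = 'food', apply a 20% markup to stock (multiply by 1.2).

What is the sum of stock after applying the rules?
580.4

Step 1: Records with category = 'food' have total stock = 202
Step 2: Apply multiplier: 202 × 1.2 = 242.4
Step 3: Other records total: 338
Step 4: Final sum = 242.4 + 338 = 580.4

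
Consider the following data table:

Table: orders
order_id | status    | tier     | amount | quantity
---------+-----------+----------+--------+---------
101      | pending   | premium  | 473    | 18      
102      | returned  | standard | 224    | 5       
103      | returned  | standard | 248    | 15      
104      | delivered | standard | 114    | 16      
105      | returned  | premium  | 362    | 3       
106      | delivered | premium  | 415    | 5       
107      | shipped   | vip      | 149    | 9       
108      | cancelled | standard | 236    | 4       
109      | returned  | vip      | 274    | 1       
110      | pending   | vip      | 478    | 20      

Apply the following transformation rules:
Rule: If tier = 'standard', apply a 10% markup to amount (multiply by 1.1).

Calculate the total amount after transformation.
3055.2

Step 1: Records with tier = 'standard' have total amount = 822
Step 2: Apply multiplier: 822 × 1.1 = 904.2
Step 3: Other records total: 2151
Step 4: Final sum = 904.2 + 2151 = 3055.2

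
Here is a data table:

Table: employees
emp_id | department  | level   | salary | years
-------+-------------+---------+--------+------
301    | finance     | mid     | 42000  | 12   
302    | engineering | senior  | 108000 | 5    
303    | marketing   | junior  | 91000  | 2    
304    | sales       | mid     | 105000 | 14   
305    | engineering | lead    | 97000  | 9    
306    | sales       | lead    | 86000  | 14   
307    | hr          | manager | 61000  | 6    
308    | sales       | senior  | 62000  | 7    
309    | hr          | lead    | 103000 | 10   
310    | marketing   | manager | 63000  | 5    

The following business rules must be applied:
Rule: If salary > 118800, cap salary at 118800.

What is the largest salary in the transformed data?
108000

Step 1: Original maximum salary = 108000
Step 2: Check cap of 118800 against maximum
Step 3: No records exceed the cap (max 108000 <= cap 118800), so no capping applies
Step 4: Maximum after transformation = 108000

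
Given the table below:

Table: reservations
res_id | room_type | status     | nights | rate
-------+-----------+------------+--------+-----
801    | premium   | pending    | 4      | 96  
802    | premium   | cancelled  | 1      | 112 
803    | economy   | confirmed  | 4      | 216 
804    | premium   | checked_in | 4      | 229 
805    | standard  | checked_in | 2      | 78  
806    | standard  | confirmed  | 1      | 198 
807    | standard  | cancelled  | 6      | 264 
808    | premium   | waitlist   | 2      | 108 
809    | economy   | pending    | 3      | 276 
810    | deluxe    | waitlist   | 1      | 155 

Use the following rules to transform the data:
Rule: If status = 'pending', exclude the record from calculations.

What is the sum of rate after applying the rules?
1360

Step 1: Identify records where status = 'pending'
Step 2: The excluded records sum to 372
Step 3: Original total rate = 1732
Step 4: Remaining total = 1732 - 372 = 1360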